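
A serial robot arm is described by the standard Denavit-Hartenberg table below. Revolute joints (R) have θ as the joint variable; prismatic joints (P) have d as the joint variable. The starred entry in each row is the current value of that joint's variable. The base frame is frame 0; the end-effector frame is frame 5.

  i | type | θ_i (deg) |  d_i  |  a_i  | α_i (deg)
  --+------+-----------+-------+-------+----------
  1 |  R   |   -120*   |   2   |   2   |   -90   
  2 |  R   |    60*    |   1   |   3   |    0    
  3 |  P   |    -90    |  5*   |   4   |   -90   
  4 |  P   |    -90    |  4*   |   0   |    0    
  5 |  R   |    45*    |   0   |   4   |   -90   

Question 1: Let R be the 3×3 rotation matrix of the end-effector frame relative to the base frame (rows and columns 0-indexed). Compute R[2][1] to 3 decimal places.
0.866

End-effector y-axis (col 1 of R) = (0.2500,0.4330,0.8660)
R[2][1] = 0.8660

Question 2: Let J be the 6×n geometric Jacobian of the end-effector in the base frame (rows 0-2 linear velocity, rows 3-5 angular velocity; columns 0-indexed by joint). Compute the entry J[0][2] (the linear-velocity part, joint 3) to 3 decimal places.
prismatic axis z_2 = (0.8660,-0.5000,0.0000)
J_v[:, 2] = z_2; J_ω[:, 2] = (0,0,0)
entry J[0][2] = 0.8660

0.866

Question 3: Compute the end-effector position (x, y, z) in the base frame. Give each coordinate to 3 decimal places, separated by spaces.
1.939 -14.299 -0.648

after link 1: o_1 = (-1.0000, -1.7321, 2.0000)
after link 2: o_2 = (-0.8840, -3.5311, -0.5981)
after link 3: o_3 = (1.7141, -9.0311, 1.4019)
after link 4: o_4 = (0.7141, -10.7631, -2.0622)
after link 5: o_5 = (1.9388, -14.2987, -0.6480)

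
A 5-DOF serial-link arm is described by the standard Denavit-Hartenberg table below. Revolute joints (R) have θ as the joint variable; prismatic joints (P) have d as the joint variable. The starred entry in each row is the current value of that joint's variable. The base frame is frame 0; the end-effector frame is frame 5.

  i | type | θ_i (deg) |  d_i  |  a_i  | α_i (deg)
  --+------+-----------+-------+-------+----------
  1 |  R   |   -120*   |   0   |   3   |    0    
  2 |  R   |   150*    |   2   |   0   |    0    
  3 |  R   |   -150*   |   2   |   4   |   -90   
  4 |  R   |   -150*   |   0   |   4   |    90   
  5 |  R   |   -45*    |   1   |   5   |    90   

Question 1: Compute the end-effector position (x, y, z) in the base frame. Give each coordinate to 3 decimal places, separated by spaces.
after link 1: o_1 = (-1.5000, -2.5981, 0.0000)
after link 2: o_2 = (-1.5000, -2.5981, 2.0000)
after link 3: o_3 = (-3.5000, -6.0622, 4.0000)
after link 4: o_4 = (-1.7679, -3.0622, 6.0000)
after link 5: o_5 = (-3.0489, 1.7903, 6.9017)

-3.049 1.790 6.902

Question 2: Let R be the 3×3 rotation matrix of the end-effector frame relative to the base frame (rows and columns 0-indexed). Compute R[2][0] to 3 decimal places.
End-effector x-axis (col 0 of R) = (-0.3062,0.8839,0.3536)
R[2][0] = 0.3536

0.354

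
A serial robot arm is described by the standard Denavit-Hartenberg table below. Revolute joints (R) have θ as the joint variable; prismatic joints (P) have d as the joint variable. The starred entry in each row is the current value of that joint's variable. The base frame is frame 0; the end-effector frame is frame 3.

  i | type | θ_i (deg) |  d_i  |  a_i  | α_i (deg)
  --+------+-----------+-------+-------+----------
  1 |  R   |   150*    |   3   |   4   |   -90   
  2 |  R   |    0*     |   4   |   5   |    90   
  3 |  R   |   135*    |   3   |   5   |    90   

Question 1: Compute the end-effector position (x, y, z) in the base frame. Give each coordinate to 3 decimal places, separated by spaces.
-8.500 -3.794 6.000

after link 1: o_1 = (-3.4641, 2.0000, 3.0000)
after link 2: o_2 = (-9.7942, 1.0359, 3.0000)
after link 3: o_3 = (-8.5001, -3.7937, 6.0000)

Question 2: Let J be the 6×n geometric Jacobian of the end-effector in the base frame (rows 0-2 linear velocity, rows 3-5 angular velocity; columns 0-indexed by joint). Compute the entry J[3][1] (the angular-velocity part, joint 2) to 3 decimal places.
axis z_1 = (-0.5000,-0.8660,0.0000); lever o_n−o_1 = (-5.0360,-5.7937,3.0000)
cross product → J_v[:, 1] = (-2.5981,1.5000,-1.4645)
J_ω[:, 1] = z_1
entry J[3][1] = -0.5000

-0.500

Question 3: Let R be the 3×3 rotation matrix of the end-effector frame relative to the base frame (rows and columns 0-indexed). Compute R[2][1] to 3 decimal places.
1.000

End-effector y-axis (col 1 of R) = (0.0000,0.0000,1.0000)
R[2][1] = 1.0000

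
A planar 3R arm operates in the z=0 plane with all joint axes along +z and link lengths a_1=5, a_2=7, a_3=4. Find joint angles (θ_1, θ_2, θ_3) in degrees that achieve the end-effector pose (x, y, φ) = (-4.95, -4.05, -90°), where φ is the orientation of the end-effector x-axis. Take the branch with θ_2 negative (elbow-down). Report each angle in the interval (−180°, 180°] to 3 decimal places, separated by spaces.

-90.006 -134.997 135.003

wrist centre = target − a_3·(cos φ, sin φ) = (-4.9500, -0.0500)
cos θ_2 = (24.5050−5²−7²)/(2·5·7) = -0.7071; θ_2 = -134.9971° (elbow-down)
β = atan2(-0.0500,-4.9500) = -179.4213°; ψ = atan2(-4.9500,0.0505) = -89.4155°
θ_1 = β − ψ = -90.0058°
θ_3 = φ − θ_1 − θ_2 = 135.0029° (wrapped to (-180°,180°])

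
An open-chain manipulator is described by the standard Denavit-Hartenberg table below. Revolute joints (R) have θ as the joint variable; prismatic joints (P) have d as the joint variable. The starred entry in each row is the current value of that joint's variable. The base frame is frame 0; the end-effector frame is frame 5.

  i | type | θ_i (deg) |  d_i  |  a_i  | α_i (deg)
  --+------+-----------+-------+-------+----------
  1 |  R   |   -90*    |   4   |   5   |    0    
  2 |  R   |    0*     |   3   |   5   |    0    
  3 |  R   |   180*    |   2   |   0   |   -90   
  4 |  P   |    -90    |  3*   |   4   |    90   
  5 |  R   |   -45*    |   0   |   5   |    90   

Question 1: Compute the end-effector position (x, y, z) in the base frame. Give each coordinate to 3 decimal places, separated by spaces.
0.536 -10.000 16.536

after link 1: o_1 = (0.0000, -5.0000, 4.0000)
after link 2: o_2 = (0.0000, -10.0000, 7.0000)
after link 3: o_3 = (0.0000, -10.0000, 9.0000)
after link 4: o_4 = (-3.0000, -10.0000, 13.0000)
after link 5: o_5 = (0.5355, -10.0000, 16.5355)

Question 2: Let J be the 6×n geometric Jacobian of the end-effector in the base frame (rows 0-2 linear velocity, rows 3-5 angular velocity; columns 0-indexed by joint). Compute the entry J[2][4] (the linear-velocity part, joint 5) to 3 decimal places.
axis z_4 = (-0.0000,-1.0000,0.0000); lever o_n−o_4 = (3.5355,0.0000,3.5355)
cross product → J_v[:, 4] = (-3.5355,0.0000,3.5355)
J_ω[:, 4] = z_4
entry J[2][4] = 3.5355

3.536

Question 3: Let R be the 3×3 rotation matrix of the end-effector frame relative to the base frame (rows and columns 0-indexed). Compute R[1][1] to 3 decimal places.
-1.000

End-effector y-axis (col 1 of R) = (-0.0000,-1.0000,0.0000)
R[1][1] = -1.0000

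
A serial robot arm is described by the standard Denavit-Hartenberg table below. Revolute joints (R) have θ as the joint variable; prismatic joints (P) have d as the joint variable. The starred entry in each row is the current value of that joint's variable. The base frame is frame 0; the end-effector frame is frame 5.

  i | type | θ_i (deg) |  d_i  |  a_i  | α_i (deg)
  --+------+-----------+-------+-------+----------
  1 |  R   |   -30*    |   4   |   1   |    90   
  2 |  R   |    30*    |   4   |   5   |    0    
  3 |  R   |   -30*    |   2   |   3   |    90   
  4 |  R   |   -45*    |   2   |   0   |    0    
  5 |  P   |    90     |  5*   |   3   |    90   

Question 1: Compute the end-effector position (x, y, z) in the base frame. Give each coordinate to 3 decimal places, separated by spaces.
4.991 -12.259 -0.500

after link 1: o_1 = (0.8660, -0.5000, 4.0000)
after link 2: o_2 = (2.6160, -6.1292, 6.5000)
after link 3: o_3 = (4.2141, -9.3612, 6.5000)
after link 4: o_4 = (4.2141, -9.3612, 4.5000)
after link 5: o_5 = (4.9906, -12.2590, -0.5000)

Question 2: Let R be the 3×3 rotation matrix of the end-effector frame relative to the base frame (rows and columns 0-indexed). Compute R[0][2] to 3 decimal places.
End-effector z-axis (col 2 of R) = (0.9659,0.2588,-0.0000)
R[0][2] = 0.9659

0.966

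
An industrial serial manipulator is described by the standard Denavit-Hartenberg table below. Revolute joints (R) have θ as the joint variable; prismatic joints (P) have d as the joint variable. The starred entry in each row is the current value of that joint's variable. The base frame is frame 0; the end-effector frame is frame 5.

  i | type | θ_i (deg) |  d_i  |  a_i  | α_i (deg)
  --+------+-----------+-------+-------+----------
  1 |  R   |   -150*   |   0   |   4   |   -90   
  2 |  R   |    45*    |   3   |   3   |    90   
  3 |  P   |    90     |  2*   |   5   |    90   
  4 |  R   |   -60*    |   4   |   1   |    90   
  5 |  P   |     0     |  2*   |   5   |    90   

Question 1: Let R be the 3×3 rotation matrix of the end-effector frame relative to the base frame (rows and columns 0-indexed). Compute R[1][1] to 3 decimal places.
0.927

End-effector y-axis (col 1 of R) = (-0.1268,0.9268,-0.3536)
R[1][1] = 0.9268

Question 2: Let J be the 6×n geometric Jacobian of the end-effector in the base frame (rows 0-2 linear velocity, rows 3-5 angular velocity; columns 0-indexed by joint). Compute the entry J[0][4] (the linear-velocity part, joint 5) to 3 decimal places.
prismatic axis z_4 = (-0.1268,0.9268,-0.3536)
J_v[:, 4] = z_4; J_ω[:, 4] = (0,0,0)
entry J[0][4] = -0.1268

-0.127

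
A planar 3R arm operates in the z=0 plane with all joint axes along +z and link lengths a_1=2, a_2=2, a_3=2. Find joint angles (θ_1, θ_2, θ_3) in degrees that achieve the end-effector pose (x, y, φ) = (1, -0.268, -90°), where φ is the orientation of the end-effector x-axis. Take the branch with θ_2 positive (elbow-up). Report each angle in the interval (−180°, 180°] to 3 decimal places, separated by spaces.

wrist centre = target − a_3·(cos φ, sin φ) = (1.0000, 1.7320)
cos θ_2 = (3.9998−2²−2²)/(2·2·2) = -0.5000; θ_2 = 120.0015° (elbow-up)
β = atan2(1.7320,1.0000) = 59.9993°; ψ = atan2(1.7320,1.0000) = 60.0007°
θ_1 = β − ψ = -0.0015°
θ_3 = φ − θ_1 − θ_2 = 150.0000° (wrapped to (-180°,180°])

-0.001 120.001 150.000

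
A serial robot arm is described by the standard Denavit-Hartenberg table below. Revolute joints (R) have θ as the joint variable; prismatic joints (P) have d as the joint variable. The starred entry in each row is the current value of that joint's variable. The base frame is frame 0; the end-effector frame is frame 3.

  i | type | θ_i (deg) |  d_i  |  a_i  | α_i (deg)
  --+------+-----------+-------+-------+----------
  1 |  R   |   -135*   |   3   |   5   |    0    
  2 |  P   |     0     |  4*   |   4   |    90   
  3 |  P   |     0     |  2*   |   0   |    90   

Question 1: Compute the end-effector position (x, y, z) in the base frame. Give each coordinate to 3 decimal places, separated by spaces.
-7.778 -4.950 7.000

after link 1: o_1 = (-3.5355, -3.5355, 3.0000)
after link 2: o_2 = (-6.3640, -6.3640, 7.0000)
after link 3: o_3 = (-7.7782, -4.9497, 7.0000)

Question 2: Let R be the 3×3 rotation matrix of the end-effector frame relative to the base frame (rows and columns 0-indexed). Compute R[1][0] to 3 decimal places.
End-effector x-axis (col 0 of R) = (-0.7071,-0.7071,0.0000)
R[1][0] = -0.7071

-0.707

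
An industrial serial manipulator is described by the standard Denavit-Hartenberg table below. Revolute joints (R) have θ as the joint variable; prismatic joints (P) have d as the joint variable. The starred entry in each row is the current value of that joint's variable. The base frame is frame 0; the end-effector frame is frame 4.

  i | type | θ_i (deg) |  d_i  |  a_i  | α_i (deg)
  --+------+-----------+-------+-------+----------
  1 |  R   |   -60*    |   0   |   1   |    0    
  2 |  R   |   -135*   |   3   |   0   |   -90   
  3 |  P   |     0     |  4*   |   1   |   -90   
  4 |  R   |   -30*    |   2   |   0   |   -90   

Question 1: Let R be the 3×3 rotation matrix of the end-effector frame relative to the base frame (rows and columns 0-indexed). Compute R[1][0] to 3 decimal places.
End-effector x-axis (col 0 of R) = (-0.9659,-0.2588,0.0000)
R[1][0] = -0.2588

-0.259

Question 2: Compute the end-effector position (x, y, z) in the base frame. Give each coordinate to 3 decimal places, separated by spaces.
after link 1: o_1 = (0.5000, -0.8660, 0.0000)
after link 2: o_2 = (0.5000, -0.8660, 3.0000)
after link 3: o_3 = (-1.5012, -4.4709, 3.0000)
after link 4: o_4 = (-1.5012, -4.4709, 1.0000)

-1.501 -4.471 1.000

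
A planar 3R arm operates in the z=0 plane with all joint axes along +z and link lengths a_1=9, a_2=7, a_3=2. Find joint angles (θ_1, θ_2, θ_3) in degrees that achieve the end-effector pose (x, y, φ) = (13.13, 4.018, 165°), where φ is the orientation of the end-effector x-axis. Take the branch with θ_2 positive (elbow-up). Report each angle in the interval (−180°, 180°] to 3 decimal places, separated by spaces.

wrist centre = target − a_3·(cos φ, sin φ) = (15.0619, 3.5004)
cos θ_2 = (239.1119−9²−7²)/(2·9·7) = 0.8660; θ_2 = 30.0066° (elbow-up)
β = atan2(3.5004,15.0619) = 13.0833°; ψ = atan2(3.5007,15.0618) = 13.0845°
θ_1 = β − ψ = -0.0013°
θ_3 = φ − θ_1 − θ_2 = 134.9947° (wrapped to (-180°,180°])

-0.001 30.007 134.995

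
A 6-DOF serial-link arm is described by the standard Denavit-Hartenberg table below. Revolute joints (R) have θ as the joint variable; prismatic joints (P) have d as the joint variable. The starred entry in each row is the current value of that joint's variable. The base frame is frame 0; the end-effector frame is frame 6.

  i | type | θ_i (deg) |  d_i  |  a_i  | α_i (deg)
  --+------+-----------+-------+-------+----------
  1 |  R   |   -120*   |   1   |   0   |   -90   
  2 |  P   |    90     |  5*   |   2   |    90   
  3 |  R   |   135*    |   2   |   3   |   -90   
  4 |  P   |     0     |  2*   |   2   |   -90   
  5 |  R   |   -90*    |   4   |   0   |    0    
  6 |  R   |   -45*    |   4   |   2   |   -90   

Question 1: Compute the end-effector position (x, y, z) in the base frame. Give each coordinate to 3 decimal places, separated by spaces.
after link 1: o_1 = (0.0000, 0.0000, 1.0000)
after link 2: o_2 = (4.3301, -2.5000, -1.0000)
after link 3: o_3 = (5.1672, -5.2927, 1.1213)
after link 4: o_4 = (5.1672, -5.2927, 3.9497)
after link 5: o_5 = (7.1672, -1.8286, 3.9497)
after link 6: o_6 = (7.4352, 2.6355, 3.9497)

7.435 2.635 3.950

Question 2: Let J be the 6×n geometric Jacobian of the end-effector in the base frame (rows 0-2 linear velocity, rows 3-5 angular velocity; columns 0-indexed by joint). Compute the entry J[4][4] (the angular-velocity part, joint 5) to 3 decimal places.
axis z_4 = (0.5000,0.8660,0.0000); lever o_n−o_4 = (2.2679,7.9282,0.0000)
cross product → J_v[:, 4] = (0.0000,-0.0000,2.0000)
J_ω[:, 4] = z_4
entry J[4][4] = 0.8660

0.866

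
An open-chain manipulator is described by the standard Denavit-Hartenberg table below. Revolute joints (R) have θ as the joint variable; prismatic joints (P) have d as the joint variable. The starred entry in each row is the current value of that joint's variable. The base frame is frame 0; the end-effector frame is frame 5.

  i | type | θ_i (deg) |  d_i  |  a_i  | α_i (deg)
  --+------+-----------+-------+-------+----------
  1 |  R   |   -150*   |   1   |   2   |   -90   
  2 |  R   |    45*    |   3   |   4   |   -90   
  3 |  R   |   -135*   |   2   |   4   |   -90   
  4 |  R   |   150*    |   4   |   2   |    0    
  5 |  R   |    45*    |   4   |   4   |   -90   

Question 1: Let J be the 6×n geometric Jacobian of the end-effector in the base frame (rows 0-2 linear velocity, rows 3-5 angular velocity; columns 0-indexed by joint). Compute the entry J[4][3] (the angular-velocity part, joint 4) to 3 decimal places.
-0.862

axis z_3 = (-0.0795,-0.8624,-0.5000); lever o_n−o_3 = (-5.0155,-4.8588,-6.8228)
cross product → J_v[:, 3] = (3.4544,1.9656,-3.9392)
J_ω[:, 3] = z_3
entry J[4][3] = -0.8624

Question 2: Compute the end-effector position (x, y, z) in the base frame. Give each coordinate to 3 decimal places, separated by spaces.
-3.326 -10.613 -8.065

after link 1: o_1 = (-1.7321, -1.0000, 1.0000)
after link 2: o_2 = (-2.6815, -5.0123, -1.8284)
after link 3: o_3 = (1.6895, -5.7547, -1.2426)
after link 4: o_4 = (-0.6031, -8.9301, -3.4016)
after link 5: o_5 = (-3.3260, -10.6134, -8.0655)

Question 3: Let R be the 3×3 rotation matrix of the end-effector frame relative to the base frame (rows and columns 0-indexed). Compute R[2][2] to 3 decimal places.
End-effector z-axis (col 2 of R) = (0.7951,0.2477,-0.5536)
R[2][2] = -0.5536

-0.554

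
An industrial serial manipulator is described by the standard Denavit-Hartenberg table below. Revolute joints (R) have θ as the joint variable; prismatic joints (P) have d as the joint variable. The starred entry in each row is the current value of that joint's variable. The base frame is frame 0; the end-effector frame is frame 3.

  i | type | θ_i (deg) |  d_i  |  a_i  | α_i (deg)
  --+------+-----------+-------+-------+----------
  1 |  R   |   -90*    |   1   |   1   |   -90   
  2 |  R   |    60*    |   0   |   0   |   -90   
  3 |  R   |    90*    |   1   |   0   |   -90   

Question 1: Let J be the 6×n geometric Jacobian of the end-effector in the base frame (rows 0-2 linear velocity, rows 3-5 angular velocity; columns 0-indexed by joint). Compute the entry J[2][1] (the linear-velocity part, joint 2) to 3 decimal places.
0.866

axis z_1 = (1.0000,0.0000,0.0000); lever o_n−o_1 = (0.0000,0.8660,-0.5000)
cross product → J_v[:, 1] = (-0.0000,0.5000,0.8660)
J_ω[:, 1] = z_1
entry J[2][1] = 0.8660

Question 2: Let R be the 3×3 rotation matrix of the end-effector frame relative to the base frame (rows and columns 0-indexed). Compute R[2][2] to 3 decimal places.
End-effector z-axis (col 2 of R) = (-0.0000,0.5000,0.8660)
R[2][2] = 0.8660

0.866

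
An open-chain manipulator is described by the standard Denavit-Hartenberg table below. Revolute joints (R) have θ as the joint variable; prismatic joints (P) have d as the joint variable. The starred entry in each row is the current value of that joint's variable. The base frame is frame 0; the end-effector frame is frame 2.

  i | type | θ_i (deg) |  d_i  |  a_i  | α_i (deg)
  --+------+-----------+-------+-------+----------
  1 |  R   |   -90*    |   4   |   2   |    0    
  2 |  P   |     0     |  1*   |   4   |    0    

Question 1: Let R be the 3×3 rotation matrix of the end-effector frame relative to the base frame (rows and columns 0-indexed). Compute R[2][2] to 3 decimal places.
End-effector z-axis (col 2 of R) = (0.0000,0.0000,1.0000)
R[2][2] = 1.0000

1.000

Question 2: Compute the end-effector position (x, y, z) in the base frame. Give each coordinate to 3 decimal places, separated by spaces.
after link 1: o_1 = (0.0000, -2.0000, 4.0000)
after link 2: o_2 = (0.0000, -6.0000, 5.0000)

0.000 -6.000 5.000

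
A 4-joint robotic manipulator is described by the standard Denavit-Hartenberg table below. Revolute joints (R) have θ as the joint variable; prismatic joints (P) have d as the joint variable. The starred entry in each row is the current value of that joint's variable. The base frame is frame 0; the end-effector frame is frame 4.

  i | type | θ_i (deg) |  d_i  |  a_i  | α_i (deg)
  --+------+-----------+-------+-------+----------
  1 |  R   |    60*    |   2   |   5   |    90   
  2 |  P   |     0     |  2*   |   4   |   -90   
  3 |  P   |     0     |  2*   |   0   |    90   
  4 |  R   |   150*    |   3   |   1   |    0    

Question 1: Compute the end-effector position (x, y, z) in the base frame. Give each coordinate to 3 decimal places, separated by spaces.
8.397 4.544 4.500

after link 1: o_1 = (2.5000, 4.3301, 2.0000)
after link 2: o_2 = (6.2321, 6.7942, 2.0000)
after link 3: o_3 = (6.2321, 6.7942, 4.0000)
after link 4: o_4 = (8.3971, 4.5442, 4.5000)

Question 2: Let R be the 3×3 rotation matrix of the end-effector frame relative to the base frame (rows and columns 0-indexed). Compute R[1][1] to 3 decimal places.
End-effector y-axis (col 1 of R) = (-0.2500,-0.4330,-0.8660)
R[1][1] = -0.4330

-0.433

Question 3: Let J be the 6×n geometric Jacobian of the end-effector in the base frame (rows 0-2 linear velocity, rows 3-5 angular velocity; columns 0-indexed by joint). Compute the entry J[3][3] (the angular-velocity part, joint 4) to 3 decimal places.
0.866

axis z_3 = (0.8660,-0.5000,0.0000); lever o_n−o_3 = (2.1651,-2.2500,0.5000)
cross product → J_v[:, 3] = (-0.2500,-0.4330,-0.8660)
J_ω[:, 3] = z_3
entry J[3][3] = 0.8660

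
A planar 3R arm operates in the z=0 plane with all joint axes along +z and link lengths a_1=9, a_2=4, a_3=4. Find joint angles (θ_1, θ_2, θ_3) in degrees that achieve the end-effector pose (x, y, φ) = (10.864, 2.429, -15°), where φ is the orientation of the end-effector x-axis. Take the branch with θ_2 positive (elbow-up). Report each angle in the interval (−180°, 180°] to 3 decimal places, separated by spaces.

wrist centre = target − a_3·(cos φ, sin φ) = (7.0003, 3.4643)
cos θ_2 = (61.0054−9²−4²)/(2·9·4) = -0.4999; θ_2 = 119.9951° (elbow-up)
β = atan2(3.4643,7.0003) = 26.3297°; ψ = atan2(3.4643,7.0003) = 26.3297°
θ_1 = β − ψ = 0.0000°
θ_3 = φ − θ_1 − θ_2 = -134.9951° (wrapped to (-180°,180°])

0.000 119.995 -134.995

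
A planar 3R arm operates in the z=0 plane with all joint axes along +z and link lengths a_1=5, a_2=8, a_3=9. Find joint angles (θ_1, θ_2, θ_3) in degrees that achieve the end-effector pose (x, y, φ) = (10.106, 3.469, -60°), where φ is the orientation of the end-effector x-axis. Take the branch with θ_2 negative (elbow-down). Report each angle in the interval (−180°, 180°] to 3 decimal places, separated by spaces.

wrist centre = target − a_3·(cos φ, sin φ) = (5.6060, 11.2632)
cos θ_2 = (158.2876−5²−8²)/(2·5·8) = 0.8661; θ_2 = -29.9921° (elbow-down)
β = atan2(11.2632,5.6060) = 63.5393°; ψ = atan2(-3.9990,11.9288) = -18.5334°
θ_1 = β − ψ = 82.0727°
θ_3 = φ − θ_1 − θ_2 = -112.0806° (wrapped to (-180°,180°])

82.073 -29.992 -112.081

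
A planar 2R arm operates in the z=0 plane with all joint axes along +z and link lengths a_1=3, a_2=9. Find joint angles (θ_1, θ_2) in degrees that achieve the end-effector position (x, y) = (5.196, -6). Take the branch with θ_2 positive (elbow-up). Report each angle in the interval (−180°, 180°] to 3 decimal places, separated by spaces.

cos θ_2 = (62.9984−3²−9²)/(2·3·9) = -0.5000; θ_2 = 120.0019° (elbow-up)
β = atan2(-6.0000,5.1960) = -49.1074°; ψ = atan2(7.7941,-1.5003) = 100.8955°
θ_1 = β − ψ = -150.0029°

-150.003 120.002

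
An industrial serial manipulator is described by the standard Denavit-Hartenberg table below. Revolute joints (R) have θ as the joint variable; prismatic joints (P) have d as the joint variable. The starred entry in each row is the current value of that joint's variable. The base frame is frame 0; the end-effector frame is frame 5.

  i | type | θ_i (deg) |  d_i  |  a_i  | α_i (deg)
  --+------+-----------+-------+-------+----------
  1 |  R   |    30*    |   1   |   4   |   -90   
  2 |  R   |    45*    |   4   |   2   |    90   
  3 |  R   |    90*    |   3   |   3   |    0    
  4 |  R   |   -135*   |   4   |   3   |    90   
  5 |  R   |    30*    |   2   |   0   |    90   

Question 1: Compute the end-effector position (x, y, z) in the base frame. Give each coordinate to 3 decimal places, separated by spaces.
after link 1: o_1 = (3.4641, 2.0000, 1.0000)
after link 2: o_2 = (2.6888, 6.1712, -0.4142)
after link 3: o_3 = (3.0260, 9.8299, 1.7071)
after link 4: o_4 = (7.8352, 10.1570, 3.0355)
after link 5: o_5 = (7.6762, 8.4323, 4.0355)

7.676 8.432 4.036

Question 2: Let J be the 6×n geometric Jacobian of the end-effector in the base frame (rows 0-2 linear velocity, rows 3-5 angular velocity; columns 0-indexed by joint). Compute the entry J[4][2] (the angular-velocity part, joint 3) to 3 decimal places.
axis z_2 = (0.6124,0.3536,0.7071); lever o_n−o_2 = (4.9874,2.2611,4.4497)
cross product → J_v[:, 2] = (-0.0256,0.8017,-0.3787)
J_ω[:, 2] = z_2
entry J[4][2] = 0.3536

0.354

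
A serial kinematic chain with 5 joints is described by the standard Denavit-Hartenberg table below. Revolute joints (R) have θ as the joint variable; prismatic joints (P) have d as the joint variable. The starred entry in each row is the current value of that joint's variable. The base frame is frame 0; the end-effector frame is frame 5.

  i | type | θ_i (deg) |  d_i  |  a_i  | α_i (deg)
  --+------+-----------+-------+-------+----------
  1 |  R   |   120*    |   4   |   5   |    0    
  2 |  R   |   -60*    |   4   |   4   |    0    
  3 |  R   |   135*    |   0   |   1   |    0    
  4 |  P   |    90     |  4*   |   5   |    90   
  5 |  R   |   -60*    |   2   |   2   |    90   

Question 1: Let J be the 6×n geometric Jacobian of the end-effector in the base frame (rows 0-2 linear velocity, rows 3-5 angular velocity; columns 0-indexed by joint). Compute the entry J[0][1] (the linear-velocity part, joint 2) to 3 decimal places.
3.108

axis z_1 = (0.0000,0.0000,1.0000); lever o_n−o_1 = (0.6551,-3.1079,6.2679)
cross product → J_v[:, 1] = (3.1079,0.6551,-0.0000)
J_ω[:, 1] = z_1
entry J[0][1] = 3.1079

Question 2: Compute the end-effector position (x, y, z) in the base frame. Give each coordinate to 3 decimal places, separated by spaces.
after link 1: o_1 = (-2.5000, 4.3301, 4.0000)
after link 2: o_2 = (-0.5000, 7.7942, 8.0000)
after link 3: o_3 = (-1.4659, 7.5354, 8.0000)
after link 4: o_4 = (-0.1718, 2.7058, 12.0000)
after link 5: o_5 = (-1.8449, 1.2222, 10.2679)

-1.845 1.222 10.268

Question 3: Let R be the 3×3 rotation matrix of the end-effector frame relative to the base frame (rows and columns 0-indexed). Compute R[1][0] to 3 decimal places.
-0.483

End-effector x-axis (col 0 of R) = (0.1294,-0.4830,-0.8660)
R[1][0] = -0.4830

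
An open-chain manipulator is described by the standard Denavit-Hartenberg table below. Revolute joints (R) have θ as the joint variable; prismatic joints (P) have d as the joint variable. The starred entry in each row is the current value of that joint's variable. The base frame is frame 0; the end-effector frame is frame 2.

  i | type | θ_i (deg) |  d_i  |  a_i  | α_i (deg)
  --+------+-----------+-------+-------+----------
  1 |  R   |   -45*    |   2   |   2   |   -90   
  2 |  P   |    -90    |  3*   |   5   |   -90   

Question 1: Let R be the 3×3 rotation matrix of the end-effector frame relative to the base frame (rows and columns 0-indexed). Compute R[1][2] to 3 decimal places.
End-effector z-axis (col 2 of R) = (0.7071,-0.7071,-0.0000)
R[1][2] = -0.7071

-0.707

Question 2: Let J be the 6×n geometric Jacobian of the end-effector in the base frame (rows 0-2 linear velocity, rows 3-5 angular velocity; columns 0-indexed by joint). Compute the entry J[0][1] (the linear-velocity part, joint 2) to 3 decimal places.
prismatic axis z_1 = (0.7071,0.7071,0.0000)
J_v[:, 1] = z_1; J_ω[:, 1] = (0,0,0)
entry J[0][1] = 0.7071

0.707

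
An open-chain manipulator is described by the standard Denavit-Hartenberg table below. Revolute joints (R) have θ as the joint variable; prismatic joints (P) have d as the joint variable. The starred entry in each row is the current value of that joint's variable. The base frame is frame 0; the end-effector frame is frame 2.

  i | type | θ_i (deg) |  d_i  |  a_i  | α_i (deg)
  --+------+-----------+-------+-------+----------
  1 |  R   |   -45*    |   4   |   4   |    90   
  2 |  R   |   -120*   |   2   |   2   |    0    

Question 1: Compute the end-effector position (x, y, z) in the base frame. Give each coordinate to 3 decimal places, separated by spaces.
after link 1: o_1 = (2.8284, -2.8284, 4.0000)
after link 2: o_2 = (0.7071, -3.5355, 2.2679)

0.707 -3.536 2.268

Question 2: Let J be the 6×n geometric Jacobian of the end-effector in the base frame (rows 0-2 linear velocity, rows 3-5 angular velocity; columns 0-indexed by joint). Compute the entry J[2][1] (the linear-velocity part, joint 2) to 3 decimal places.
-1.000

axis z_1 = (-0.7071,-0.7071,0.0000); lever o_n−o_1 = (-2.1213,-0.7071,-1.7321)
cross product → J_v[:, 1] = (1.2247,-1.2247,-1.0000)
J_ω[:, 1] = z_1
entry J[2][1] = -1.0000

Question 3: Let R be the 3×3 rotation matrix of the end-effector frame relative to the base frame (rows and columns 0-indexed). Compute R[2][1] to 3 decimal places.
-0.500

End-effector y-axis (col 1 of R) = (0.6124,-0.6124,-0.5000)
R[2][1] = -0.5000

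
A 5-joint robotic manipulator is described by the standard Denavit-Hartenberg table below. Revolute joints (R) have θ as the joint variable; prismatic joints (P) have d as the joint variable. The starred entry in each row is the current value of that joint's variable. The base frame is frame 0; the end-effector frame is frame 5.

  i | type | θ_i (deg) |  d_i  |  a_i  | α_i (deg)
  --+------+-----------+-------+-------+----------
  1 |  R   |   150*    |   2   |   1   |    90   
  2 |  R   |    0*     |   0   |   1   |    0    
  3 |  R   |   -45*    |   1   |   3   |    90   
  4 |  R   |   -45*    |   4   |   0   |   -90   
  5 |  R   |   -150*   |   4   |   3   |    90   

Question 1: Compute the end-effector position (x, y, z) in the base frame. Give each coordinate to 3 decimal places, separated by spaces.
2.025 5.373 -4.711

after link 1: o_1 = (-0.8660, 0.5000, 2.0000)
after link 2: o_2 = (-1.7321, 1.0000, 2.0000)
after link 3: o_3 = (-3.0692, 2.9267, -0.1213)
after link 4: o_4 = (-0.6197, 1.5125, -2.9497)
after link 5: o_5 = (2.0246, 5.3731, -4.7114)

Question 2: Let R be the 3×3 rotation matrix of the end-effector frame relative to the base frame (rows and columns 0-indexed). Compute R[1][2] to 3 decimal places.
End-effector z-axis (col 2 of R) = (-0.1370,0.4874,0.8624)
R[1][2] = 0.4874

0.487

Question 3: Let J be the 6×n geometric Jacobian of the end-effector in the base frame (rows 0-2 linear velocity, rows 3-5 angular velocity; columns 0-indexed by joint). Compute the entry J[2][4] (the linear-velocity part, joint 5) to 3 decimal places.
-2.587

axis z_4 = (-0.0795,0.8624,-0.5000); lever o_n−o_4 = (2.6443,3.8606,-1.7616)
cross product → J_v[:, 4] = (0.4111,-1.4621,-2.5871)
J_ω[:, 4] = z_4
entry J[2][4] = -2.5871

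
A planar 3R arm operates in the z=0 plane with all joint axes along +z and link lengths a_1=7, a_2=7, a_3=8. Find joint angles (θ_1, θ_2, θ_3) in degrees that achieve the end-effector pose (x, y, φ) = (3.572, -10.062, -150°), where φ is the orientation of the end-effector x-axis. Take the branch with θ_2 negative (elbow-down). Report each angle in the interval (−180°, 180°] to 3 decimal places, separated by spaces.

wrist centre = target − a_3·(cos φ, sin φ) = (10.5002, -6.0620)
cos θ_2 = (147.0021−7²−7²)/(2·7·7) = 0.5000; θ_2 = -59.9986° (elbow-down)
β = atan2(-6.0620,10.5002) = -29.9988°; ψ = atan2(-6.0621,10.5002) = -29.9993°
θ_1 = β − ψ = 0.0005°
θ_3 = φ − θ_1 − θ_2 = -90.0019° (wrapped to (-180°,180°])

0.000 -59.999 -90.002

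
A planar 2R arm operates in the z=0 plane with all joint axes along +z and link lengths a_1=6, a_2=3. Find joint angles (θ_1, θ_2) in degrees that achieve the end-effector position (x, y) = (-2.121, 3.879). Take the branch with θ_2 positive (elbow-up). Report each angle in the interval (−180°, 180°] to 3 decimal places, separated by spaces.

89.994 134.997

cos θ_2 = (19.5453−6²−3²)/(2·6·3) = -0.7071; θ_2 = 134.9975° (elbow-up)
β = atan2(3.8790,-2.1210) = 118.6694°; ψ = atan2(2.1214,3.8788) = 28.6755°
θ_1 = β − ψ = 89.9939°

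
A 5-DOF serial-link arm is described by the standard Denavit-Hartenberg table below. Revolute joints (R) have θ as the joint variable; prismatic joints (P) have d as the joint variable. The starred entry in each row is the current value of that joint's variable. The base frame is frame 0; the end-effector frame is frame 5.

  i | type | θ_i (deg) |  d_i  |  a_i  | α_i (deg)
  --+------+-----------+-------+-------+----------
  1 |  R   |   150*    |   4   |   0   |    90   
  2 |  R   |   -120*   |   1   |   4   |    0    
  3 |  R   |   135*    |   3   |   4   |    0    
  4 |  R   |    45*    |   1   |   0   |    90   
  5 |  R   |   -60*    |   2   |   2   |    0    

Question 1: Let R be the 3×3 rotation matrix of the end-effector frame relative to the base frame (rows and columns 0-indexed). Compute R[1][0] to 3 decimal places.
-0.625

End-effector x-axis (col 0 of R) = (-0.6495,-0.6250,0.4330)
R[1][0] = -0.6250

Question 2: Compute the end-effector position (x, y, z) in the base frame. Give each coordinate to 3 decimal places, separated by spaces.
after link 1: o_1 = (0.0000, 0.0000, 4.0000)
after link 2: o_2 = (2.2321, -0.1340, 0.5359)
after link 3: o_3 = (0.3860, 4.3960, 1.5712)
after link 4: o_4 = (0.8860, 5.2620, 1.5712)
after link 5: o_5 = (-1.9131, 4.8780, 1.4372)

-1.913 4.878 1.437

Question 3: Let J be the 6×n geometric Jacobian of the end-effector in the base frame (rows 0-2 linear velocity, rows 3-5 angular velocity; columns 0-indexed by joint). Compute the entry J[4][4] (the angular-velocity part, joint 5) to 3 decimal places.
axis z_4 = (-0.7500,0.4330,-0.5000); lever o_n−o_4 = (-2.7990,-0.3840,-0.1340)
cross product → J_v[:, 4] = (-0.2500,1.2990,1.5000)
J_ω[:, 4] = z_4
entry J[4][4] = 0.4330

0.433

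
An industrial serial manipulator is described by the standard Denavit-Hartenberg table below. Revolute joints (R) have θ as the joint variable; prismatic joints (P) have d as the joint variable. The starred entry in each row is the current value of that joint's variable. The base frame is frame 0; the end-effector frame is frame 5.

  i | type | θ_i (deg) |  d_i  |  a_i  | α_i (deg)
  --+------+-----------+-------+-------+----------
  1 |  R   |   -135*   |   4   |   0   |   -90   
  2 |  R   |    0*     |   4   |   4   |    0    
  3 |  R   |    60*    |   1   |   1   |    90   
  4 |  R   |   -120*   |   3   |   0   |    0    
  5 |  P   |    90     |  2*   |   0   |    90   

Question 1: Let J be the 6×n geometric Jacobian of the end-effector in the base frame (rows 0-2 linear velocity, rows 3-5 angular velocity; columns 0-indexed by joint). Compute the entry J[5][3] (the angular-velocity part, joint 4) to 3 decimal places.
axis z_3 = (-0.6124,-0.6124,0.5000); lever o_n−o_3 = (-3.0619,-3.0619,2.5000)
cross product → J_v[:, 3] = (0.0000,0.0000,0.0000)
J_ω[:, 3] = z_3
entry J[5][3] = 0.5000

0.500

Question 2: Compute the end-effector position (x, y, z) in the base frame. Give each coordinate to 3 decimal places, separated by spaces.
-2.708 -9.779 5.634

after link 1: o_1 = (0.0000, 0.0000, 4.0000)
after link 2: o_2 = (0.0000, -5.6569, 4.0000)
after link 3: o_3 = (0.3536, -6.7175, 3.1340)
after link 4: o_4 = (-1.4836, -8.5546, 4.6340)
after link 5: o_5 = (-2.7083, -9.7794, 5.6340)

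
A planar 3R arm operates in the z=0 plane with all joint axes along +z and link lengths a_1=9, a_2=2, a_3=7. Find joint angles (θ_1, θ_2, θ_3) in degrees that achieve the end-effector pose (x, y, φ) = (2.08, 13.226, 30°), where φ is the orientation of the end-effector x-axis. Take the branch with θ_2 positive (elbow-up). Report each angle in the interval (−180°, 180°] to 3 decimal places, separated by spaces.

wrist centre = target − a_3·(cos φ, sin φ) = (-3.9822, 9.7260)
cos θ_2 = (110.4528−9²−2²)/(2·9·2) = 0.7070; θ_2 = 45.0068° (elbow-up)
β = atan2(9.7260,-3.9822) = 112.2660°; ψ = atan2(1.4144,10.4140) = 7.7343°
θ_1 = β − ψ = 104.5317°
θ_3 = φ − θ_1 − θ_2 = -119.5385° (wrapped to (-180°,180°])

104.532 45.007 -119.538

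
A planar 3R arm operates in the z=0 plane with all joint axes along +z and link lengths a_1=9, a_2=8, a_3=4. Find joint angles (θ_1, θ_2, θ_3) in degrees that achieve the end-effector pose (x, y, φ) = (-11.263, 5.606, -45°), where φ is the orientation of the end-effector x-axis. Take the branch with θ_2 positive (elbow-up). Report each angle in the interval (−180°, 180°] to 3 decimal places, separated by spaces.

135.000 30.000 150.000

wrist centre = target − a_3·(cos φ, sin φ) = (-14.0914, 8.4344)
cos θ_2 = (269.7079−9²−8²)/(2·9·8) = 0.8660; θ_2 = 29.9998° (elbow-up)
β = atan2(8.4344,-14.0914) = 149.0974°; ψ = atan2(4.0000,15.9282) = 14.0969°
θ_1 = β − ψ = 135.0004°
θ_3 = φ − θ_1 − θ_2 = 149.9997° (wrapped to (-180°,180°])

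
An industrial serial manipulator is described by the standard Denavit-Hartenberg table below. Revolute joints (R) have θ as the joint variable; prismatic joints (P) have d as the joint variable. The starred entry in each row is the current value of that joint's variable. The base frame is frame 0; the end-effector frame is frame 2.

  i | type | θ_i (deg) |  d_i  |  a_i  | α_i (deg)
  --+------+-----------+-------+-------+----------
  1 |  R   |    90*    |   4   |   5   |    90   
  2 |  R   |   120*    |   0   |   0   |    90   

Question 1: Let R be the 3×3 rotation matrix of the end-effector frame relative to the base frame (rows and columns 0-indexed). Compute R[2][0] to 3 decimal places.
0.866

End-effector x-axis (col 0 of R) = (-0.0000,-0.5000,0.8660)
R[2][0] = 0.8660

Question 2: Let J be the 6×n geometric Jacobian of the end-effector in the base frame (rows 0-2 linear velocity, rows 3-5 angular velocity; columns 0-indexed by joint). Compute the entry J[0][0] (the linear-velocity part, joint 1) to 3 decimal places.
-5.000

axis z_0 = ẑ; lever o_n−o_0 = (0.0000,5.0000,4.0000)
cross product → J_v[:, 0] = (-5.0000,0.0000,0.0000)
J_ω[:, 0] = z_0
entry J[0][0] = -5.0000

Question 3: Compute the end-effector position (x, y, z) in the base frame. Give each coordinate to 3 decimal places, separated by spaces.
0.000 5.000 4.000

after link 1: o_1 = (0.0000, 5.0000, 4.0000)
after link 2: o_2 = (0.0000, 5.0000, 4.0000)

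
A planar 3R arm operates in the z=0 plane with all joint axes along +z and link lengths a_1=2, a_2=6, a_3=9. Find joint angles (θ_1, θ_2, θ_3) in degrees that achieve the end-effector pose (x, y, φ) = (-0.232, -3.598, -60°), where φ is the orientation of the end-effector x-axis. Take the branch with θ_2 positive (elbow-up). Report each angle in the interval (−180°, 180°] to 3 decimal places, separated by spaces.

66.869 90.000 143.131

wrist centre = target − a_3·(cos φ, sin φ) = (-4.7320, 4.1962)
cos θ_2 = (40.0002−2²−6²)/(2·2·6) = 0.0000; θ_2 = 89.9996° (elbow-up)
β = atan2(4.1962,-4.7320) = 138.4341°; ψ = atan2(6.0000,2.0000) = 71.5647°
θ_1 = β − ψ = 66.8694°
θ_3 = φ − θ_1 − θ_2 = 143.1310° (wrapped to (-180°,180°])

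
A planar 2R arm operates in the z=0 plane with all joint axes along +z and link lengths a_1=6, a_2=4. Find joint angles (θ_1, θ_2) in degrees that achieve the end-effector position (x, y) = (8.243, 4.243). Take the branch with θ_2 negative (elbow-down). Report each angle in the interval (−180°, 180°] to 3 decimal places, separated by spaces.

cos θ_2 = (85.9501−6²−4²)/(2·6·4) = 0.7073; θ_2 = -44.9849° (elbow-down)
β = atan2(4.2430,8.2430) = 27.2367°; ψ = atan2(-2.8277,8.8292) = -17.7585°
θ_1 = β − ψ = 44.9951°

44.995 -44.985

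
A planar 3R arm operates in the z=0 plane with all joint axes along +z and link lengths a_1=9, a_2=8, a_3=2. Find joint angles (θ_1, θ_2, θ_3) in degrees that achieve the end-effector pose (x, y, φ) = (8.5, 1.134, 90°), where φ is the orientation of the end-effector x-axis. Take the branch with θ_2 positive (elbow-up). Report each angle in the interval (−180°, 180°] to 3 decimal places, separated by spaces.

wrist centre = target − a_3·(cos φ, sin φ) = (8.5000, -0.8660)
cos θ_2 = (73.0000−9²−8²)/(2·9·8) = -0.5000; θ_2 = 120.0000° (elbow-up)
β = atan2(-0.8660,8.5000) = -5.8174°; ψ = atan2(6.9282,5.0000) = 54.1825°
θ_1 = β − ψ = -59.9998°
θ_3 = φ − θ_1 − θ_2 = 29.9998° (wrapped to (-180°,180°])

-60.000 120.000 30.000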